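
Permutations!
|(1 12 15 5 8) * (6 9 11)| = 15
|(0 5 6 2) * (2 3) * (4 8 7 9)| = |(0 5 6 3 2)(4 8 7 9)| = 20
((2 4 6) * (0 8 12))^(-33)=(12)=((0 8 12)(2 4 6))^(-33)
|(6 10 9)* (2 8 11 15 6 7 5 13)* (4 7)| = |(2 8 11 15 6 10 9 4 7 5 13)| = 11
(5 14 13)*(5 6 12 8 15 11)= [0, 1, 2, 3, 4, 14, 12, 7, 15, 9, 10, 5, 8, 6, 13, 11]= (5 14 13 6 12 8 15 11)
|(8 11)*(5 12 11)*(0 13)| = 4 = |(0 13)(5 12 11 8)|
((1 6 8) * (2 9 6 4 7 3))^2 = ((1 4 7 3 2 9 6 8))^2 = (1 7 2 6)(3 9 8 4)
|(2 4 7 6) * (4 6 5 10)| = 4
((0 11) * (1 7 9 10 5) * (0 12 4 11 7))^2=((0 7 9 10 5 1)(4 11 12))^2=(0 9 5)(1 7 10)(4 12 11)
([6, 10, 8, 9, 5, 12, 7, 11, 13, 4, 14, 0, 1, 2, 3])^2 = (0 7)(1 14 9 5)(2 13 8)(3 4 12 10)(6 11)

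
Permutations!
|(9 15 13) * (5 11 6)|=|(5 11 6)(9 15 13)|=3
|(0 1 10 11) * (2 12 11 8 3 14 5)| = |(0 1 10 8 3 14 5 2 12 11)| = 10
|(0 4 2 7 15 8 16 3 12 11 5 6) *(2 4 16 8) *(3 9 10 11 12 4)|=42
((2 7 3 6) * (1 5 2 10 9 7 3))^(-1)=(1 7 9 10 6 3 2 5)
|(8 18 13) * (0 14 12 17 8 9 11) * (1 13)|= 10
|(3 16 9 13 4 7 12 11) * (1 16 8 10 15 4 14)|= 40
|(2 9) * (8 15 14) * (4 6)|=6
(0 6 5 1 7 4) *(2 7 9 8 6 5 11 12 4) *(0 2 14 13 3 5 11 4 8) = (0 11 12 8 6 4 2 7 14 13 3 5 1 9) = [11, 9, 7, 5, 2, 1, 4, 14, 6, 0, 10, 12, 8, 3, 13]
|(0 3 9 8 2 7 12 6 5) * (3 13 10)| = 11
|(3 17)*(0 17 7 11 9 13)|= 7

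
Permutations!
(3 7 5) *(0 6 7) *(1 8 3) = [6, 8, 2, 0, 4, 1, 7, 5, 3] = (0 6 7 5 1 8 3)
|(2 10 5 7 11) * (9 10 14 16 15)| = |(2 14 16 15 9 10 5 7 11)| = 9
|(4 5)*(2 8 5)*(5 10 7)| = |(2 8 10 7 5 4)| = 6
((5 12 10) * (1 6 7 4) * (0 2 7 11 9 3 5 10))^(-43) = (0 2 7 4 1 6 11 9 3 5 12)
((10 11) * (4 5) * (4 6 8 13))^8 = ((4 5 6 8 13)(10 11))^8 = (4 8 5 13 6)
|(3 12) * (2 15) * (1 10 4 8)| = 4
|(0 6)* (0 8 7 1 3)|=|(0 6 8 7 1 3)|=6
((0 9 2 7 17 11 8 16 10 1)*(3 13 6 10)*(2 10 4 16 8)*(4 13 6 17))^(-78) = (0 10)(1 9)(2 16 13)(3 17 7)(4 6 11)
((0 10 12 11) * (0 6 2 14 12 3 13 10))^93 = (2 11 14 6 12)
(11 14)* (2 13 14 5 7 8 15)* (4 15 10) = [0, 1, 13, 3, 15, 7, 6, 8, 10, 9, 4, 5, 12, 14, 11, 2] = (2 13 14 11 5 7 8 10 4 15)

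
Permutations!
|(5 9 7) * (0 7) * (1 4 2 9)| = |(0 7 5 1 4 2 9)| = 7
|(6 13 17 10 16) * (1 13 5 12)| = 8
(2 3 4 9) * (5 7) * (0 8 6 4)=(0 8 6 4 9 2 3)(5 7)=[8, 1, 3, 0, 9, 7, 4, 5, 6, 2]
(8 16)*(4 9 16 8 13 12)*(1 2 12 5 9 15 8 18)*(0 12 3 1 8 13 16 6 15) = (0 12 4)(1 2 3)(5 9 6 15 13)(8 18) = [12, 2, 3, 1, 0, 9, 15, 7, 18, 6, 10, 11, 4, 5, 14, 13, 16, 17, 8]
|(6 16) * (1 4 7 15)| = 4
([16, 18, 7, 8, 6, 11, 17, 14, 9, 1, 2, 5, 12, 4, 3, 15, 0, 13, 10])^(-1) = [16, 9, 10, 14, 13, 11, 4, 2, 3, 8, 18, 5, 12, 17, 7, 15, 0, 6, 1]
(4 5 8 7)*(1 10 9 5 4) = (1 10 9 5 8 7) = [0, 10, 2, 3, 4, 8, 6, 1, 7, 5, 9]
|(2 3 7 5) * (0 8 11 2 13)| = 8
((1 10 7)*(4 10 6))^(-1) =(1 7 10 4 6)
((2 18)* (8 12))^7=((2 18)(8 12))^7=(2 18)(8 12)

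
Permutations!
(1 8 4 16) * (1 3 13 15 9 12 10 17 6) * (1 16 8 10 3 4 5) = (1 10 17 6 16 4 8 5)(3 13 15 9 12) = [0, 10, 2, 13, 8, 1, 16, 7, 5, 12, 17, 11, 3, 15, 14, 9, 4, 6]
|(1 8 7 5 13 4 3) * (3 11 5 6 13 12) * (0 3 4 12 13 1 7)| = |(0 3 7 6 1 8)(4 11 5 13 12)| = 30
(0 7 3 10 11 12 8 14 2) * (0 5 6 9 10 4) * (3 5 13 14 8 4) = [7, 1, 13, 3, 0, 6, 9, 5, 8, 10, 11, 12, 4, 14, 2] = (0 7 5 6 9 10 11 12 4)(2 13 14)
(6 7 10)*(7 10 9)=(6 10)(7 9)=[0, 1, 2, 3, 4, 5, 10, 9, 8, 7, 6]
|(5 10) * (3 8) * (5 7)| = 6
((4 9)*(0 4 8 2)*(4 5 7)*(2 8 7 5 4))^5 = ((0 4 9 7 2))^5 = (9)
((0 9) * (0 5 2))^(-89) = (0 2 5 9)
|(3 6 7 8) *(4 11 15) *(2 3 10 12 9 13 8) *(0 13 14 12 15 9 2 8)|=12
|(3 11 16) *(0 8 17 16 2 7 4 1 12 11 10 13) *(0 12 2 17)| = |(0 8)(1 2 7 4)(3 10 13 12 11 17 16)| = 28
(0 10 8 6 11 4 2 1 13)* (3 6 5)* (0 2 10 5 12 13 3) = (0 5)(1 3 6 11 4 10 8 12 13 2) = [5, 3, 1, 6, 10, 0, 11, 7, 12, 9, 8, 4, 13, 2]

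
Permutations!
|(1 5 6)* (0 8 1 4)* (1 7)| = 7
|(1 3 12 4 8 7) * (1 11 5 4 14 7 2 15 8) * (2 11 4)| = |(1 3 12 14 7 4)(2 15 8 11 5)| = 30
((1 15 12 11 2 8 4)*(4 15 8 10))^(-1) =(1 4 10 2 11 12 15 8) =((1 8 15 12 11 2 10 4))^(-1)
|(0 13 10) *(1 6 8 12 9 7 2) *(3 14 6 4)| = |(0 13 10)(1 4 3 14 6 8 12 9 7 2)| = 30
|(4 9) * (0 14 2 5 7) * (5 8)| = 6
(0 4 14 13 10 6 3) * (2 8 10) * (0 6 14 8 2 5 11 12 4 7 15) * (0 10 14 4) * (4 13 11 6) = (0 7 15 10 13 5 6 3 4 8 14 11 12) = [7, 1, 2, 4, 8, 6, 3, 15, 14, 9, 13, 12, 0, 5, 11, 10]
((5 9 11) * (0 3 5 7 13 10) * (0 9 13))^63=((0 3 5 13 10 9 11 7))^63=(0 7 11 9 10 13 5 3)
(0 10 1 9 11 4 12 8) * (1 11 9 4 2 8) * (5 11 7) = (0 10 7 5 11 2 8)(1 4 12) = [10, 4, 8, 3, 12, 11, 6, 5, 0, 9, 7, 2, 1]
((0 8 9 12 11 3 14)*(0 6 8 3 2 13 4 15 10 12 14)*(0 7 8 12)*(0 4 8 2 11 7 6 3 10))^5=(0 10 4 15)(2 3 13 6 8 12 9 7 14)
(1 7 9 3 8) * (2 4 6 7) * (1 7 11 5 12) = [0, 2, 4, 8, 6, 12, 11, 9, 7, 3, 10, 5, 1] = (1 2 4 6 11 5 12)(3 8 7 9)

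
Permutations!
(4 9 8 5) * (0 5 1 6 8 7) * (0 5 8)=(0 8 1 6)(4 9 7 5)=[8, 6, 2, 3, 9, 4, 0, 5, 1, 7]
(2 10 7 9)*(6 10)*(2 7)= (2 6 10)(7 9)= [0, 1, 6, 3, 4, 5, 10, 9, 8, 7, 2]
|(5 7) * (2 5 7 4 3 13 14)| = |(2 5 4 3 13 14)| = 6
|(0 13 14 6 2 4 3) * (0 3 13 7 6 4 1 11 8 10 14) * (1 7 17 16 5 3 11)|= |(0 17 16 5 3 11 8 10 14 4 13)(2 7 6)|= 33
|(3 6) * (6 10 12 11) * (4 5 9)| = 15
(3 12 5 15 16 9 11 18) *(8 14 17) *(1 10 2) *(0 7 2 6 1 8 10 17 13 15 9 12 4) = (0 7 2 8 14 13 15 16 12 5 9 11 18 3 4)(1 17 10 6) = [7, 17, 8, 4, 0, 9, 1, 2, 14, 11, 6, 18, 5, 15, 13, 16, 12, 10, 3]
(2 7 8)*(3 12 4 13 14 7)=(2 3 12 4 13 14 7 8)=[0, 1, 3, 12, 13, 5, 6, 8, 2, 9, 10, 11, 4, 14, 7]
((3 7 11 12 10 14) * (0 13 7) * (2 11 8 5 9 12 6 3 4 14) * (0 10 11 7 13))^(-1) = (2 10 3 6 11 12 9 5 8 7)(4 14)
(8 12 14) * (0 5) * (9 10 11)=(0 5)(8 12 14)(9 10 11)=[5, 1, 2, 3, 4, 0, 6, 7, 12, 10, 11, 9, 14, 13, 8]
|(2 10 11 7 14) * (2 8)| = 6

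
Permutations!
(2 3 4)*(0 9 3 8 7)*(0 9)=(2 8 7 9 3 4)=[0, 1, 8, 4, 2, 5, 6, 9, 7, 3]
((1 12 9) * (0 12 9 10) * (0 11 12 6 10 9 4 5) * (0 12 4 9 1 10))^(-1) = (0 6)(1 12 5 4 11 10 9)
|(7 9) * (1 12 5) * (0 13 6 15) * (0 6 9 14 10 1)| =|(0 13 9 7 14 10 1 12 5)(6 15)| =18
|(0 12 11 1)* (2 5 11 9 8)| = 8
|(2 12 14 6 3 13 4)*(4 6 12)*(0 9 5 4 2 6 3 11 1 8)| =|(0 9 5 4 6 11 1 8)(3 13)(12 14)| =8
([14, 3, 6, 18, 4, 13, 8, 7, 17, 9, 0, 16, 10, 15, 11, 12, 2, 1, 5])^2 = [11, 18, 8, 5, 4, 15, 17, 7, 1, 9, 14, 2, 0, 12, 16, 10, 6, 3, 13]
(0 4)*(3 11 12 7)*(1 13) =[4, 13, 2, 11, 0, 5, 6, 3, 8, 9, 10, 12, 7, 1] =(0 4)(1 13)(3 11 12 7)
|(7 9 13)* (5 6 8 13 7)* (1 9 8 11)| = 8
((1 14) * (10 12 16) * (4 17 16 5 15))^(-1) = (1 14)(4 15 5 12 10 16 17) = ((1 14)(4 17 16 10 12 5 15))^(-1)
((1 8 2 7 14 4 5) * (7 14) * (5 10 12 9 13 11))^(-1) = (1 5 11 13 9 12 10 4 14 2 8)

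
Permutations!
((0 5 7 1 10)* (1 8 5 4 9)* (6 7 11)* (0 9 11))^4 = ((0 4 11 6 7 8 5)(1 10 9))^4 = (0 7 4 8 11 5 6)(1 10 9)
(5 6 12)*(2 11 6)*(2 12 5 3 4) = (2 11 6 5 12 3 4) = [0, 1, 11, 4, 2, 12, 5, 7, 8, 9, 10, 6, 3]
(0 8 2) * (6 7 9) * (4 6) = (0 8 2)(4 6 7 9) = [8, 1, 0, 3, 6, 5, 7, 9, 2, 4]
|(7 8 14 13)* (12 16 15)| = |(7 8 14 13)(12 16 15)| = 12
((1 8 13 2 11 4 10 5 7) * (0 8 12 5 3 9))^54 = ((0 8 13 2 11 4 10 3 9)(1 12 5 7))^54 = (13)(1 5)(7 12)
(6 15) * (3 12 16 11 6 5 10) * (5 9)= (3 12 16 11 6 15 9 5 10)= [0, 1, 2, 12, 4, 10, 15, 7, 8, 5, 3, 6, 16, 13, 14, 9, 11]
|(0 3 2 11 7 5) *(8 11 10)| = |(0 3 2 10 8 11 7 5)| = 8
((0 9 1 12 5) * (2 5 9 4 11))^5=(1 9 12)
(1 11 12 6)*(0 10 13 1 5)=(0 10 13 1 11 12 6 5)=[10, 11, 2, 3, 4, 0, 5, 7, 8, 9, 13, 12, 6, 1]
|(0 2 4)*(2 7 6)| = 5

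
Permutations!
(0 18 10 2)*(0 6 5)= (0 18 10 2 6 5)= [18, 1, 6, 3, 4, 0, 5, 7, 8, 9, 2, 11, 12, 13, 14, 15, 16, 17, 10]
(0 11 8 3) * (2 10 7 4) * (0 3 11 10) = (0 10 7 4 2)(8 11) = [10, 1, 0, 3, 2, 5, 6, 4, 11, 9, 7, 8]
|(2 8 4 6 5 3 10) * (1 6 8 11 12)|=8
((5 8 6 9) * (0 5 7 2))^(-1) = (0 2 7 9 6 8 5)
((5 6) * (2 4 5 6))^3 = (6)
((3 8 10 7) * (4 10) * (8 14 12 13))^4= (3 8)(4 14)(7 13)(10 12)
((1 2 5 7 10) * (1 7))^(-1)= ((1 2 5)(7 10))^(-1)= (1 5 2)(7 10)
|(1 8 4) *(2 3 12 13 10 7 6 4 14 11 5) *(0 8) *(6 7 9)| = |(0 8 14 11 5 2 3 12 13 10 9 6 4 1)| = 14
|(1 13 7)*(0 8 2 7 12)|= |(0 8 2 7 1 13 12)|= 7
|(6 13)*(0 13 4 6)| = 2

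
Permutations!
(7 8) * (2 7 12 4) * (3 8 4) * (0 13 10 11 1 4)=(0 13 10 11 1 4 2 7)(3 8 12)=[13, 4, 7, 8, 2, 5, 6, 0, 12, 9, 11, 1, 3, 10]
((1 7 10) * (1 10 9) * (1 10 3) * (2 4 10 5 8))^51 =((1 7 9 5 8 2 4 10 3))^51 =(1 4 5)(2 9 3)(7 10 8)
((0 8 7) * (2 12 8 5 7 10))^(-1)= (0 7 5)(2 10 8 12)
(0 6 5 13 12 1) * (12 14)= (0 6 5 13 14 12 1)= [6, 0, 2, 3, 4, 13, 5, 7, 8, 9, 10, 11, 1, 14, 12]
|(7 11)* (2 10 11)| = 4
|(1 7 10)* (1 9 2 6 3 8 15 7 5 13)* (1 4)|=8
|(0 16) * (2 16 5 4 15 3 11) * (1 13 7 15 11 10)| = |(0 5 4 11 2 16)(1 13 7 15 3 10)| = 6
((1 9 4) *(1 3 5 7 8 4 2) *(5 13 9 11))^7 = (1 13 8 11 9 4 5 2 3 7)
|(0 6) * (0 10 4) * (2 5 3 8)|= 4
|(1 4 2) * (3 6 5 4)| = 6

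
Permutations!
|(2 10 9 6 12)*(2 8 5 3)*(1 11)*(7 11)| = |(1 7 11)(2 10 9 6 12 8 5 3)| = 24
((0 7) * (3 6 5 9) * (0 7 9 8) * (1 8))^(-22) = (0 8 1 5 6 3 9)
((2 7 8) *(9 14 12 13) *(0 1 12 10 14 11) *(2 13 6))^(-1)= ((0 1 12 6 2 7 8 13 9 11)(10 14))^(-1)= (0 11 9 13 8 7 2 6 12 1)(10 14)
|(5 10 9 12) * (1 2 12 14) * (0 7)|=|(0 7)(1 2 12 5 10 9 14)|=14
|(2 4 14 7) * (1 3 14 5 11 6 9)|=|(1 3 14 7 2 4 5 11 6 9)|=10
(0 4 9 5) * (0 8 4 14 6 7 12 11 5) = [14, 1, 2, 3, 9, 8, 7, 12, 4, 0, 10, 5, 11, 13, 6] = (0 14 6 7 12 11 5 8 4 9)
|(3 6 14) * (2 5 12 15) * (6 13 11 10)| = 12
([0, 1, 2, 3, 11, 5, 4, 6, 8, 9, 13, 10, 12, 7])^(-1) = [0, 1, 2, 3, 6, 5, 7, 13, 8, 9, 11, 4, 12, 10]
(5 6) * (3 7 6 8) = (3 7 6 5 8) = [0, 1, 2, 7, 4, 8, 5, 6, 3]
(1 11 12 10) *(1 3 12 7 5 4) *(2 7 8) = (1 11 8 2 7 5 4)(3 12 10) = [0, 11, 7, 12, 1, 4, 6, 5, 2, 9, 3, 8, 10]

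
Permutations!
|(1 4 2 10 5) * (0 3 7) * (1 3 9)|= 9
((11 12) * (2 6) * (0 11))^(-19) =(0 12 11)(2 6)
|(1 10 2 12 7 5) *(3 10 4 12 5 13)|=9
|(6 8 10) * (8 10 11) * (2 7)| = 2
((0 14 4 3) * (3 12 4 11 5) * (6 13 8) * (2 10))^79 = (0 3 5 11 14)(2 10)(4 12)(6 13 8)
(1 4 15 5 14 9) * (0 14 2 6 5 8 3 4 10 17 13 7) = (0 14 9 1 10 17 13 7)(2 6 5)(3 4 15 8) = [14, 10, 6, 4, 15, 2, 5, 0, 3, 1, 17, 11, 12, 7, 9, 8, 16, 13]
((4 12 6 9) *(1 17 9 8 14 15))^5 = (1 6 17 8 9 14 4 15 12)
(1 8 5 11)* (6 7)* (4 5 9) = (1 8 9 4 5 11)(6 7) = [0, 8, 2, 3, 5, 11, 7, 6, 9, 4, 10, 1]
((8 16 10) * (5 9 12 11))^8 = (8 10 16)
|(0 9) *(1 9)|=|(0 1 9)|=3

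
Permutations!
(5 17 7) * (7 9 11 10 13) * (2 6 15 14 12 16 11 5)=(2 6 15 14 12 16 11 10 13 7)(5 17 9)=[0, 1, 6, 3, 4, 17, 15, 2, 8, 5, 13, 10, 16, 7, 12, 14, 11, 9]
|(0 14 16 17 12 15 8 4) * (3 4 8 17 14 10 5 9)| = 6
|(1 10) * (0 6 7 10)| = 5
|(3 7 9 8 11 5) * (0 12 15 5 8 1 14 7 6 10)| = 28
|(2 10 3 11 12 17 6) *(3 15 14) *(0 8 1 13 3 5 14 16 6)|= |(0 8 1 13 3 11 12 17)(2 10 15 16 6)(5 14)|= 40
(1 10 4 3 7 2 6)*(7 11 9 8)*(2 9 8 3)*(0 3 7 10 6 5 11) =(0 3)(1 6)(2 5 11 8 10 4)(7 9) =[3, 6, 5, 0, 2, 11, 1, 9, 10, 7, 4, 8]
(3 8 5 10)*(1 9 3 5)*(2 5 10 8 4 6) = (10)(1 9 3 4 6 2 5 8) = [0, 9, 5, 4, 6, 8, 2, 7, 1, 3, 10]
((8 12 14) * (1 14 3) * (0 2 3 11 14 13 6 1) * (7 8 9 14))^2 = (14)(0 3 2)(1 6 13)(7 12)(8 11)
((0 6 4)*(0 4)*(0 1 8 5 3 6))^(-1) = (1 6 3 5 8)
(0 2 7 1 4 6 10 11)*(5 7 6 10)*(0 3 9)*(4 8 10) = [2, 8, 6, 9, 4, 7, 5, 1, 10, 0, 11, 3] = (0 2 6 5 7 1 8 10 11 3 9)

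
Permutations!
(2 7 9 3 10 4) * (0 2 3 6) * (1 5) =(0 2 7 9 6)(1 5)(3 10 4) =[2, 5, 7, 10, 3, 1, 0, 9, 8, 6, 4]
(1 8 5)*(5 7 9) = [0, 8, 2, 3, 4, 1, 6, 9, 7, 5] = (1 8 7 9 5)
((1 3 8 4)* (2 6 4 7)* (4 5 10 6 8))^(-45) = (10)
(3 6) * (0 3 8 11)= (0 3 6 8 11)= [3, 1, 2, 6, 4, 5, 8, 7, 11, 9, 10, 0]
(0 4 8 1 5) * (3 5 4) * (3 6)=(0 6 3 5)(1 4 8)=[6, 4, 2, 5, 8, 0, 3, 7, 1]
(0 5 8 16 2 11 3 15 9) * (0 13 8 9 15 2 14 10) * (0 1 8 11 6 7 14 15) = (0 5 9 13 11 3 2 6 7 14 10 1 8 16 15) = [5, 8, 6, 2, 4, 9, 7, 14, 16, 13, 1, 3, 12, 11, 10, 0, 15]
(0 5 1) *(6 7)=(0 5 1)(6 7)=[5, 0, 2, 3, 4, 1, 7, 6]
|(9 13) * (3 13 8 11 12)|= 6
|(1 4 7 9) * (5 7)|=|(1 4 5 7 9)|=5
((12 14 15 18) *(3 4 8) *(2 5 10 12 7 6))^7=(2 7 15 12 5 6 18 14 10)(3 4 8)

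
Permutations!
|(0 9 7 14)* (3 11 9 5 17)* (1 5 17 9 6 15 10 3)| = 35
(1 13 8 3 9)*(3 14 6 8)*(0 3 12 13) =(0 3 9 1)(6 8 14)(12 13) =[3, 0, 2, 9, 4, 5, 8, 7, 14, 1, 10, 11, 13, 12, 6]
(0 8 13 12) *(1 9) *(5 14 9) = (0 8 13 12)(1 5 14 9) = [8, 5, 2, 3, 4, 14, 6, 7, 13, 1, 10, 11, 0, 12, 9]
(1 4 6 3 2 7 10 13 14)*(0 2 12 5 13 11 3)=[2, 4, 7, 12, 6, 13, 0, 10, 8, 9, 11, 3, 5, 14, 1]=(0 2 7 10 11 3 12 5 13 14 1 4 6)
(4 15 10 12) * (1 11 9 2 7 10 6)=[0, 11, 7, 3, 15, 5, 1, 10, 8, 2, 12, 9, 4, 13, 14, 6]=(1 11 9 2 7 10 12 4 15 6)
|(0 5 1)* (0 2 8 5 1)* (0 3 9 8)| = |(0 1 2)(3 9 8 5)| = 12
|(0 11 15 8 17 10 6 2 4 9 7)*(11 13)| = 12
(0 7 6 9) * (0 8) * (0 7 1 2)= [1, 2, 0, 3, 4, 5, 9, 6, 7, 8]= (0 1 2)(6 9 8 7)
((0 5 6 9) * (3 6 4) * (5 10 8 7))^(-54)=(10)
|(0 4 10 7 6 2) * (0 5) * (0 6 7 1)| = |(0 4 10 1)(2 5 6)| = 12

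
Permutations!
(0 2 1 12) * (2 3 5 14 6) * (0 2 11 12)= [3, 0, 1, 5, 4, 14, 11, 7, 8, 9, 10, 12, 2, 13, 6]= (0 3 5 14 6 11 12 2 1)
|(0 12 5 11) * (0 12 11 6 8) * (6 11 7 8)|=|(0 7 8)(5 11 12)|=3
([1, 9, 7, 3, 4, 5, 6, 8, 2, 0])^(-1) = [9, 0, 8, 3, 4, 5, 6, 2, 7, 1]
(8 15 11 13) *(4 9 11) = (4 9 11 13 8 15) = [0, 1, 2, 3, 9, 5, 6, 7, 15, 11, 10, 13, 12, 8, 14, 4]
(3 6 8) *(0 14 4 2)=[14, 1, 0, 6, 2, 5, 8, 7, 3, 9, 10, 11, 12, 13, 4]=(0 14 4 2)(3 6 8)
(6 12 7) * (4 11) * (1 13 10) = [0, 13, 2, 3, 11, 5, 12, 6, 8, 9, 1, 4, 7, 10] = (1 13 10)(4 11)(6 12 7)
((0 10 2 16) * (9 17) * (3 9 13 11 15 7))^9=(0 10 2 16)(3 17 11 7 9 13 15)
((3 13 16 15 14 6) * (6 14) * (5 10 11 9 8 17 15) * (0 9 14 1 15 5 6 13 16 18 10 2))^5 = (0 2 5 17 8 9)(1 11 18 15 14 10 13)(3 6 16)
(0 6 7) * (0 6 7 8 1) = [7, 0, 2, 3, 4, 5, 8, 6, 1] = (0 7 6 8 1)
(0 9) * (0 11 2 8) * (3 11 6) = [9, 1, 8, 11, 4, 5, 3, 7, 0, 6, 10, 2] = (0 9 6 3 11 2 8)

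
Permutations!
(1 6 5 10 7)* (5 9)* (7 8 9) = (1 6 7)(5 10 8 9) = [0, 6, 2, 3, 4, 10, 7, 1, 9, 5, 8]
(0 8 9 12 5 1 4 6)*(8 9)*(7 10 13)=(0 9 12 5 1 4 6)(7 10 13)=[9, 4, 2, 3, 6, 1, 0, 10, 8, 12, 13, 11, 5, 7]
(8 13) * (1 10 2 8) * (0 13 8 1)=[13, 10, 1, 3, 4, 5, 6, 7, 8, 9, 2, 11, 12, 0]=(0 13)(1 10 2)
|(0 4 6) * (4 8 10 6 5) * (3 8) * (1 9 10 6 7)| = |(0 3 8 6)(1 9 10 7)(4 5)| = 4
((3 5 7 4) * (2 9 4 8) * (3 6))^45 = ((2 9 4 6 3 5 7 8))^45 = (2 5 4 8 3 9 7 6)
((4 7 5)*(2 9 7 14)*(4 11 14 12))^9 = ((2 9 7 5 11 14)(4 12))^9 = (2 5)(4 12)(7 14)(9 11)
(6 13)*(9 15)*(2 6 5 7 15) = [0, 1, 6, 3, 4, 7, 13, 15, 8, 2, 10, 11, 12, 5, 14, 9] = (2 6 13 5 7 15 9)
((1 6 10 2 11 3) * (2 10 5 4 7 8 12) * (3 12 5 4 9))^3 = ((1 6 4 7 8 5 9 3)(2 11 12))^3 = (12)(1 7 9 6 8 3 4 5)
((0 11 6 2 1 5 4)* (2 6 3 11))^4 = ((0 2 1 5 4)(3 11))^4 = (11)(0 4 5 1 2)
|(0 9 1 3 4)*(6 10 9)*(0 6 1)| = 7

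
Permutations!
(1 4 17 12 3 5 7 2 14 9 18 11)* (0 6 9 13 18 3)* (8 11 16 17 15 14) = (0 6 9 3 5 7 2 8 11 1 4 15 14 13 18 16 17 12) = [6, 4, 8, 5, 15, 7, 9, 2, 11, 3, 10, 1, 0, 18, 13, 14, 17, 12, 16]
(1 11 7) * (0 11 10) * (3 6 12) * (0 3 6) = (0 11 7 1 10 3)(6 12) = [11, 10, 2, 0, 4, 5, 12, 1, 8, 9, 3, 7, 6]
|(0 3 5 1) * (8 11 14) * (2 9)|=12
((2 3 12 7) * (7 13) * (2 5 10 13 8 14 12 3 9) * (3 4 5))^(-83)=(2 9)(3 4 5 10 13 7)(8 14 12)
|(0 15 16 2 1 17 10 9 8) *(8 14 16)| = |(0 15 8)(1 17 10 9 14 16 2)| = 21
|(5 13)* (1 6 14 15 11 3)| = |(1 6 14 15 11 3)(5 13)| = 6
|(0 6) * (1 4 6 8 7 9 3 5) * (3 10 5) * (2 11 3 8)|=12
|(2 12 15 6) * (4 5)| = 4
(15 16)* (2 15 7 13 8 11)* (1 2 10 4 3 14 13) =[0, 2, 15, 14, 3, 5, 6, 1, 11, 9, 4, 10, 12, 8, 13, 16, 7] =(1 2 15 16 7)(3 14 13 8 11 10 4)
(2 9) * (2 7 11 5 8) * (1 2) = (1 2 9 7 11 5 8) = [0, 2, 9, 3, 4, 8, 6, 11, 1, 7, 10, 5]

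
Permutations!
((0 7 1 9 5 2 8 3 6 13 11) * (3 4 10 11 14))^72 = (14)(0 1 5 8 10)(2 4 11 7 9)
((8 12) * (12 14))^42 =((8 14 12))^42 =(14)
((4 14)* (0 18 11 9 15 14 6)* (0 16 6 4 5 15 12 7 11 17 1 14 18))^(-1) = ((1 14 5 15 18 17)(6 16)(7 11 9 12))^(-1) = (1 17 18 15 5 14)(6 16)(7 12 9 11)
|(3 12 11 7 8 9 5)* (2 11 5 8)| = |(2 11 7)(3 12 5)(8 9)| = 6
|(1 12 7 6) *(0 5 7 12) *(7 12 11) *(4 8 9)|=|(0 5 12 11 7 6 1)(4 8 9)|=21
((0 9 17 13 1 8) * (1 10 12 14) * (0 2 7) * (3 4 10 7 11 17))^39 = (0 17 8 12 3 7 11 1 10 9 13 2 14 4)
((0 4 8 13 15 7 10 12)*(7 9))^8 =(0 12 10 7 9 15 13 8 4)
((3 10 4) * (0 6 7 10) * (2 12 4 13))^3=(0 10 12)(2 3 7)(4 6 13)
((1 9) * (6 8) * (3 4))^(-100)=(9)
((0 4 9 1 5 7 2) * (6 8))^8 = (0 4 9 1 5 7 2)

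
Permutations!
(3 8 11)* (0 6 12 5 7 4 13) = (0 6 12 5 7 4 13)(3 8 11) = [6, 1, 2, 8, 13, 7, 12, 4, 11, 9, 10, 3, 5, 0]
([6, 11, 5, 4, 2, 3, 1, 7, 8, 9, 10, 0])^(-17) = [11, 6, 4, 5, 3, 2, 0, 7, 8, 9, 10, 1]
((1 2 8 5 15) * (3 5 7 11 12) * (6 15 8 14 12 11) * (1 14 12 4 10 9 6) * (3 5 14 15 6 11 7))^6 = (15)(1 14)(2 4)(3 7)(5 9)(8 11)(10 12)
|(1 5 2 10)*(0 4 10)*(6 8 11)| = |(0 4 10 1 5 2)(6 8 11)| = 6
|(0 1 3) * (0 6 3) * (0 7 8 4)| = 10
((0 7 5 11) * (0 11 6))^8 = (11)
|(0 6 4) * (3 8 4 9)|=6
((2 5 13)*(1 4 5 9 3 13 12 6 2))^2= ((1 4 5 12 6 2 9 3 13))^2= (1 5 6 9 13 4 12 2 3)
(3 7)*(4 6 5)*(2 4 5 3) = [0, 1, 4, 7, 6, 5, 3, 2] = (2 4 6 3 7)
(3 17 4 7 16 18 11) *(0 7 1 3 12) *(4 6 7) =[4, 3, 2, 17, 1, 5, 7, 16, 8, 9, 10, 12, 0, 13, 14, 15, 18, 6, 11] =(0 4 1 3 17 6 7 16 18 11 12)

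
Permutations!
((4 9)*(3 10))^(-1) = ((3 10)(4 9))^(-1) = (3 10)(4 9)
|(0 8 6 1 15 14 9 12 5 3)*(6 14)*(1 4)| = |(0 8 14 9 12 5 3)(1 15 6 4)| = 28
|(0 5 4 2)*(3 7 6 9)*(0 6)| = |(0 5 4 2 6 9 3 7)| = 8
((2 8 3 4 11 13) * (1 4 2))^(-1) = (1 13 11 4)(2 3 8)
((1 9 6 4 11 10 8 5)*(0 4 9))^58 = ((0 4 11 10 8 5 1)(6 9))^58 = (0 11 8 1 4 10 5)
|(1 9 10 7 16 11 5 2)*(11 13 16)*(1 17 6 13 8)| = 12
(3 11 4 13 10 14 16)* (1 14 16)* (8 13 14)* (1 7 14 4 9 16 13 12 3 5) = (1 8 12 3 11 9 16 5)(7 14)(10 13) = [0, 8, 2, 11, 4, 1, 6, 14, 12, 16, 13, 9, 3, 10, 7, 15, 5]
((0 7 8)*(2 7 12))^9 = ((0 12 2 7 8))^9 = (0 8 7 2 12)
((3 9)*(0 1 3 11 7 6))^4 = (0 11 1 7 3 6 9)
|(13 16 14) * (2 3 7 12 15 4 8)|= |(2 3 7 12 15 4 8)(13 16 14)|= 21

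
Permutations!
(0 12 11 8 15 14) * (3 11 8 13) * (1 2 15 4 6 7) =(0 12 8 4 6 7 1 2 15 14)(3 11 13) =[12, 2, 15, 11, 6, 5, 7, 1, 4, 9, 10, 13, 8, 3, 0, 14]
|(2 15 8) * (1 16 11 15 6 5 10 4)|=|(1 16 11 15 8 2 6 5 10 4)|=10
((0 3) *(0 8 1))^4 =(8)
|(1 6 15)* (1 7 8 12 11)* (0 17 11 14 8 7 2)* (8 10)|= 28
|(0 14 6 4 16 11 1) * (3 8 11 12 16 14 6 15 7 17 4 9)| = |(0 6 9 3 8 11 1)(4 14 15 7 17)(12 16)| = 70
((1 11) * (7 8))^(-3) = ((1 11)(7 8))^(-3) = (1 11)(7 8)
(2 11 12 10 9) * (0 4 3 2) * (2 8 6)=[4, 1, 11, 8, 3, 5, 2, 7, 6, 0, 9, 12, 10]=(0 4 3 8 6 2 11 12 10 9)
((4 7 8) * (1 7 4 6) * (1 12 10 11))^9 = ((1 7 8 6 12 10 11))^9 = (1 8 12 11 7 6 10)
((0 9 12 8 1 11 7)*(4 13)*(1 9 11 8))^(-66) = (13)(1 9)(8 12)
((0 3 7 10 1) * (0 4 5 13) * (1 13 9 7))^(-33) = (0 4 7)(1 9 13)(3 5 10)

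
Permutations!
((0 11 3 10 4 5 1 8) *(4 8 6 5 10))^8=(0 3 10)(1 5 6)(4 8 11)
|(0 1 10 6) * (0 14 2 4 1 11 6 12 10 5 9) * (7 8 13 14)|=|(0 11 6 7 8 13 14 2 4 1 5 9)(10 12)|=12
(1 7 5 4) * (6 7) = [0, 6, 2, 3, 1, 4, 7, 5] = (1 6 7 5 4)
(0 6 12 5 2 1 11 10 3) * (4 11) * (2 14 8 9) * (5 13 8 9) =(0 6 12 13 8 5 14 9 2 1 4 11 10 3) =[6, 4, 1, 0, 11, 14, 12, 7, 5, 2, 3, 10, 13, 8, 9]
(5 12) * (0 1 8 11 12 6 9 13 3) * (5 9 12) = (0 1 8 11 5 6 12 9 13 3) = [1, 8, 2, 0, 4, 6, 12, 7, 11, 13, 10, 5, 9, 3]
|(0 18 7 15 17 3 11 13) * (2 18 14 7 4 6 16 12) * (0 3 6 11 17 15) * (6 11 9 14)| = 20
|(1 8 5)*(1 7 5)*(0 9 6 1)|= |(0 9 6 1 8)(5 7)|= 10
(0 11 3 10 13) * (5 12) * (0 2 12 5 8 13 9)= [11, 1, 12, 10, 4, 5, 6, 7, 13, 0, 9, 3, 8, 2]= (0 11 3 10 9)(2 12 8 13)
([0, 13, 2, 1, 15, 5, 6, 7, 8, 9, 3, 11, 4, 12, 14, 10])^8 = [0, 13, 2, 1, 15, 5, 6, 7, 8, 9, 3, 11, 4, 12, 14, 10]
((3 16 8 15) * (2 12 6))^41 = ((2 12 6)(3 16 8 15))^41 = (2 6 12)(3 16 8 15)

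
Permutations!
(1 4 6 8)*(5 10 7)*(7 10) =(10)(1 4 6 8)(5 7) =[0, 4, 2, 3, 6, 7, 8, 5, 1, 9, 10]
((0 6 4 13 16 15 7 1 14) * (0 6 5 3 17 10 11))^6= (17)(1 15 13 6)(4 14 7 16)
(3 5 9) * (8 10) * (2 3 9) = (2 3 5)(8 10) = [0, 1, 3, 5, 4, 2, 6, 7, 10, 9, 8]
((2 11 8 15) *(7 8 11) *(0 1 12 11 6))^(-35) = ((0 1 12 11 6)(2 7 8 15))^(-35) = (2 7 8 15)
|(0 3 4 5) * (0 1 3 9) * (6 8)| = 4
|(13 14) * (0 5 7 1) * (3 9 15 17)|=|(0 5 7 1)(3 9 15 17)(13 14)|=4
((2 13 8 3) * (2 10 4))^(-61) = (2 4 10 3 8 13)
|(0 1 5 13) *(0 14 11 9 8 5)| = |(0 1)(5 13 14 11 9 8)| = 6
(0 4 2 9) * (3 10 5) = [4, 1, 9, 10, 2, 3, 6, 7, 8, 0, 5] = (0 4 2 9)(3 10 5)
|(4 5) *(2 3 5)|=4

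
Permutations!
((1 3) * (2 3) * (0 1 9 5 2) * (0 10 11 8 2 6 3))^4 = (0 8 10)(1 2 11)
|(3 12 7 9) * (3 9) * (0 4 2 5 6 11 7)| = |(0 4 2 5 6 11 7 3 12)| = 9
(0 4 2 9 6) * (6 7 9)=[4, 1, 6, 3, 2, 5, 0, 9, 8, 7]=(0 4 2 6)(7 9)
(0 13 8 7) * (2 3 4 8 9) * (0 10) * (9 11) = [13, 1, 3, 4, 8, 5, 6, 10, 7, 2, 0, 9, 12, 11] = (0 13 11 9 2 3 4 8 7 10)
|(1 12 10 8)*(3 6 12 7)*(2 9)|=|(1 7 3 6 12 10 8)(2 9)|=14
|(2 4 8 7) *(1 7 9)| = 6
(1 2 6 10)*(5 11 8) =(1 2 6 10)(5 11 8) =[0, 2, 6, 3, 4, 11, 10, 7, 5, 9, 1, 8]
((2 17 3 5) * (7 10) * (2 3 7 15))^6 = (2 17 7 10 15)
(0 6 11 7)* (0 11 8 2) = (0 6 8 2)(7 11) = [6, 1, 0, 3, 4, 5, 8, 11, 2, 9, 10, 7]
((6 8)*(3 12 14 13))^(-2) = (3 14)(12 13)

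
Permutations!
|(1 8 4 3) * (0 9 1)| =6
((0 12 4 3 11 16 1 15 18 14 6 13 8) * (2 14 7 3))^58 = ((0 12 4 2 14 6 13 8)(1 15 18 7 3 11 16))^58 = (0 4 14 13)(1 18 3 16 15 7 11)(2 6 8 12)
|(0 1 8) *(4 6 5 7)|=12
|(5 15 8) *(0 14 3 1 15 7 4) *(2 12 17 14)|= |(0 2 12 17 14 3 1 15 8 5 7 4)|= 12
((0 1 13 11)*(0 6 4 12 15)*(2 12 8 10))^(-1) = (0 15 12 2 10 8 4 6 11 13 1)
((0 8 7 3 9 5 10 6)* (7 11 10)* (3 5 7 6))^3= ((0 8 11 10 3 9 7 5 6))^3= (0 10 7)(3 5 8)(6 11 9)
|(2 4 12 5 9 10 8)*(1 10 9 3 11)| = |(1 10 8 2 4 12 5 3 11)| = 9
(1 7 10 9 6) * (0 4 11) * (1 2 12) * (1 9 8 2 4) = (0 1 7 10 8 2 12 9 6 4 11) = [1, 7, 12, 3, 11, 5, 4, 10, 2, 6, 8, 0, 9]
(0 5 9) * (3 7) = (0 5 9)(3 7) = [5, 1, 2, 7, 4, 9, 6, 3, 8, 0]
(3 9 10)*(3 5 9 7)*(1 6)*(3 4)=(1 6)(3 7 4)(5 9 10)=[0, 6, 2, 7, 3, 9, 1, 4, 8, 10, 5]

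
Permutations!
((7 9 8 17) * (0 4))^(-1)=((0 4)(7 9 8 17))^(-1)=(0 4)(7 17 8 9)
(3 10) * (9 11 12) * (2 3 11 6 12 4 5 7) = (2 3 10 11 4 5 7)(6 12 9) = [0, 1, 3, 10, 5, 7, 12, 2, 8, 6, 11, 4, 9]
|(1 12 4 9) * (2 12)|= 5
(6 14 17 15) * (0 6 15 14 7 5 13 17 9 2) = (0 6 7 5 13 17 14 9 2) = [6, 1, 0, 3, 4, 13, 7, 5, 8, 2, 10, 11, 12, 17, 9, 15, 16, 14]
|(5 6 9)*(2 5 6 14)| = 6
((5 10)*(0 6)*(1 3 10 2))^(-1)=(0 6)(1 2 5 10 3)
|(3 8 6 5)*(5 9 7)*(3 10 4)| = |(3 8 6 9 7 5 10 4)| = 8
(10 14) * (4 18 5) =[0, 1, 2, 3, 18, 4, 6, 7, 8, 9, 14, 11, 12, 13, 10, 15, 16, 17, 5] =(4 18 5)(10 14)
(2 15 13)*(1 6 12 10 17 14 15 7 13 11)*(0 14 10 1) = [14, 6, 7, 3, 4, 5, 12, 13, 8, 9, 17, 0, 1, 2, 15, 11, 16, 10] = (0 14 15 11)(1 6 12)(2 7 13)(10 17)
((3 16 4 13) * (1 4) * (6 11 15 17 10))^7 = (1 13 16 4 3)(6 15 10 11 17)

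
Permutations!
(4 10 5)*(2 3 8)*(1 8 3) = (1 8 2)(4 10 5) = [0, 8, 1, 3, 10, 4, 6, 7, 2, 9, 5]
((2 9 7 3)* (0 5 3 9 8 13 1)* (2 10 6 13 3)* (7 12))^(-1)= (0 1 13 6 10 3 8 2 5)(7 12 9)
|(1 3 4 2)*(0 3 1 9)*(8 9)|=|(0 3 4 2 8 9)|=6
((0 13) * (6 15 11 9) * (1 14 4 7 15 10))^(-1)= ((0 13)(1 14 4 7 15 11 9 6 10))^(-1)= (0 13)(1 10 6 9 11 15 7 4 14)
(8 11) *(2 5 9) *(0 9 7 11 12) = (0 9 2 5 7 11 8 12) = [9, 1, 5, 3, 4, 7, 6, 11, 12, 2, 10, 8, 0]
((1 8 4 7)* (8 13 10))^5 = (1 7 4 8 10 13)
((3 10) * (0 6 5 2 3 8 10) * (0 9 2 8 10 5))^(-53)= (10)(0 6)(2 3 9)(5 8)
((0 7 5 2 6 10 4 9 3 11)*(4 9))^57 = ((0 7 5 2 6 10 9 3 11))^57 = (0 2 9)(3 7 6)(5 10 11)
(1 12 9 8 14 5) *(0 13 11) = (0 13 11)(1 12 9 8 14 5) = [13, 12, 2, 3, 4, 1, 6, 7, 14, 8, 10, 0, 9, 11, 5]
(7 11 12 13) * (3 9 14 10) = (3 9 14 10)(7 11 12 13) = [0, 1, 2, 9, 4, 5, 6, 11, 8, 14, 3, 12, 13, 7, 10]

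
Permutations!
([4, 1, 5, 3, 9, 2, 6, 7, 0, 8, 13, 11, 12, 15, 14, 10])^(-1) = (0 8 9 4)(2 5)(10 15 13)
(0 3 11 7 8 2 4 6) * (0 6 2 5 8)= (0 3 11 7)(2 4)(5 8)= [3, 1, 4, 11, 2, 8, 6, 0, 5, 9, 10, 7]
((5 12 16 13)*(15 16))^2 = ((5 12 15 16 13))^2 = (5 15 13 12 16)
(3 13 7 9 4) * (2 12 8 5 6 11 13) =[0, 1, 12, 2, 3, 6, 11, 9, 5, 4, 10, 13, 8, 7] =(2 12 8 5 6 11 13 7 9 4 3)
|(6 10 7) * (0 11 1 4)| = 12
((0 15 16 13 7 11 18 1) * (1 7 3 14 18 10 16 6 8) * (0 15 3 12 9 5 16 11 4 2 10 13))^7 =(0 10)(1 8 6 15)(2 16)(3 11)(4 5)(7 9)(12 18)(13 14)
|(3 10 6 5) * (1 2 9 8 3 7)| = |(1 2 9 8 3 10 6 5 7)| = 9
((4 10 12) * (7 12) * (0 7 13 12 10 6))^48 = ((0 7 10 13 12 4 6))^48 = (0 6 4 12 13 10 7)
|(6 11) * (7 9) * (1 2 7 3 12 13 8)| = 8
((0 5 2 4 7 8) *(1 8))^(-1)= (0 8 1 7 4 2 5)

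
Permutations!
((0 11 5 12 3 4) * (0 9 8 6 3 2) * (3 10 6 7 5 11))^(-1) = ((0 3 4 9 8 7 5 12 2)(6 10))^(-1) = (0 2 12 5 7 8 9 4 3)(6 10)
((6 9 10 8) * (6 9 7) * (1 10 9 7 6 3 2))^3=(1 7)(2 8)(3 10)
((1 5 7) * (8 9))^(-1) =((1 5 7)(8 9))^(-1) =(1 7 5)(8 9)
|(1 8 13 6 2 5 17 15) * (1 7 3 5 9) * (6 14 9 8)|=|(1 6 2 8 13 14 9)(3 5 17 15 7)|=35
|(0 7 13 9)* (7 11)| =5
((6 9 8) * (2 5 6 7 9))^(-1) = (2 6 5)(7 8 9)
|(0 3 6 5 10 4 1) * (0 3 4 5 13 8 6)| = 12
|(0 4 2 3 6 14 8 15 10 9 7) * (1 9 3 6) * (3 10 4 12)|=6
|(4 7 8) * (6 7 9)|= |(4 9 6 7 8)|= 5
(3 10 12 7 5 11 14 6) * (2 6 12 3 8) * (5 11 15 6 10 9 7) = (2 10 3 9 7 11 14 12 5 15 6 8) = [0, 1, 10, 9, 4, 15, 8, 11, 2, 7, 3, 14, 5, 13, 12, 6]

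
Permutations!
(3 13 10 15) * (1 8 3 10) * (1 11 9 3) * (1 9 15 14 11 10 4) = (1 8 9 3 13 10 14 11 15 4) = [0, 8, 2, 13, 1, 5, 6, 7, 9, 3, 14, 15, 12, 10, 11, 4]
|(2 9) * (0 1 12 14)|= |(0 1 12 14)(2 9)|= 4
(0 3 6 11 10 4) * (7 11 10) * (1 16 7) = [3, 16, 2, 6, 0, 5, 10, 11, 8, 9, 4, 1, 12, 13, 14, 15, 7] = (0 3 6 10 4)(1 16 7 11)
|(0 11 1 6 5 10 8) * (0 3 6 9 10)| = |(0 11 1 9 10 8 3 6 5)| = 9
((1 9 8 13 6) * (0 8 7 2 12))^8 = ((0 8 13 6 1 9 7 2 12))^8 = (0 12 2 7 9 1 6 13 8)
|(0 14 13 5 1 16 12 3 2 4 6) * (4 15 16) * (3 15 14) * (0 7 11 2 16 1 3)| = |(1 4 6 7 11 2 14 13 5 3 16 12 15)| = 13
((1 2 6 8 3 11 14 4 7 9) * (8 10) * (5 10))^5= (1 8 7 5 14 2 3 9 10 4 6 11)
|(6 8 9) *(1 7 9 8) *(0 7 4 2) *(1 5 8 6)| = 6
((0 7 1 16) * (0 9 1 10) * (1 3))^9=(1 16 9 3)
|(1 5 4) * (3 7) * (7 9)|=|(1 5 4)(3 9 7)|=3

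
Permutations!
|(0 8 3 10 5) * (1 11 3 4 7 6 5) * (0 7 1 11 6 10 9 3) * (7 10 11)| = 18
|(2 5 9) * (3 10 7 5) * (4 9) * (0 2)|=8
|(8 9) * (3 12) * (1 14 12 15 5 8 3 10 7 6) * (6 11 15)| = |(1 14 12 10 7 11 15 5 8 9 3 6)| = 12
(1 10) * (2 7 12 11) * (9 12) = [0, 10, 7, 3, 4, 5, 6, 9, 8, 12, 1, 2, 11] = (1 10)(2 7 9 12 11)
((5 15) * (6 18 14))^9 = ((5 15)(6 18 14))^9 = (18)(5 15)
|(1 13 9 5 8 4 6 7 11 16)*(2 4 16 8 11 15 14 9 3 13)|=12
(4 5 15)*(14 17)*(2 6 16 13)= [0, 1, 6, 3, 5, 15, 16, 7, 8, 9, 10, 11, 12, 2, 17, 4, 13, 14]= (2 6 16 13)(4 5 15)(14 17)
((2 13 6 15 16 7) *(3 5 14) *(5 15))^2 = (2 6 14 15 7 13 5 3 16)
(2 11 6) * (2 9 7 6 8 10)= (2 11 8 10)(6 9 7)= [0, 1, 11, 3, 4, 5, 9, 6, 10, 7, 2, 8]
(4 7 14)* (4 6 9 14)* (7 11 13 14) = [0, 1, 2, 3, 11, 5, 9, 4, 8, 7, 10, 13, 12, 14, 6] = (4 11 13 14 6 9 7)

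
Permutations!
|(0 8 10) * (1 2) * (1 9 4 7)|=15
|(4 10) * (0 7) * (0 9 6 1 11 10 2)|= |(0 7 9 6 1 11 10 4 2)|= 9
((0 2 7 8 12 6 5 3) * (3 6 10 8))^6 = ((0 2 7 3)(5 6)(8 12 10))^6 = (12)(0 7)(2 3)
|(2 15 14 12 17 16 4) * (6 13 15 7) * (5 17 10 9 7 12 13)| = |(2 12 10 9 7 6 5 17 16 4)(13 15 14)| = 30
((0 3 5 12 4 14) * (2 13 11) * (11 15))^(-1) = (0 14 4 12 5 3)(2 11 15 13)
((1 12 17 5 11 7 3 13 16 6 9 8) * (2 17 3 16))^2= ((1 12 3 13 2 17 5 11 7 16 6 9 8))^2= (1 3 2 5 7 6 8 12 13 17 11 16 9)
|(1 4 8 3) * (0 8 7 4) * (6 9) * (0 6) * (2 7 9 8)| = 20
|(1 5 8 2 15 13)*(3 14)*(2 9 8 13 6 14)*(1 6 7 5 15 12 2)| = 8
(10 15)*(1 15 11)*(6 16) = (1 15 10 11)(6 16) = [0, 15, 2, 3, 4, 5, 16, 7, 8, 9, 11, 1, 12, 13, 14, 10, 6]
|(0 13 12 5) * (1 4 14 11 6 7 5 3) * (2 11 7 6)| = 18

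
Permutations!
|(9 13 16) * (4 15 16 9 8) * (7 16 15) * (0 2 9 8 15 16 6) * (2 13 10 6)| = |(0 13 8 4 7 2 9 10 6)(15 16)| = 18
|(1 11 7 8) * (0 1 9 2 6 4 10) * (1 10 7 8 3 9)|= 6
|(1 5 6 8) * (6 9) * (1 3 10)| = 7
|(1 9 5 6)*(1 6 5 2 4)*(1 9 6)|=|(1 6)(2 4 9)|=6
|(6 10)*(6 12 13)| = |(6 10 12 13)| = 4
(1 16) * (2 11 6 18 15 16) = (1 2 11 6 18 15 16) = [0, 2, 11, 3, 4, 5, 18, 7, 8, 9, 10, 6, 12, 13, 14, 16, 1, 17, 15]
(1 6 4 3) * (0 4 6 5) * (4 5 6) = (0 5)(1 6 4 3) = [5, 6, 2, 1, 3, 0, 4]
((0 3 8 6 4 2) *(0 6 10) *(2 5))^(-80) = (10)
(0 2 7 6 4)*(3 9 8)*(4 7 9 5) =(0 2 9 8 3 5 4)(6 7) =[2, 1, 9, 5, 0, 4, 7, 6, 3, 8]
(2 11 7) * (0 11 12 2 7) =(0 11)(2 12) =[11, 1, 12, 3, 4, 5, 6, 7, 8, 9, 10, 0, 2]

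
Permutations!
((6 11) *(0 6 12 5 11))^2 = (5 12 11)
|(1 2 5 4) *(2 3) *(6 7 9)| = |(1 3 2 5 4)(6 7 9)| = 15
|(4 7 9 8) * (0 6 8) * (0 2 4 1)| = 4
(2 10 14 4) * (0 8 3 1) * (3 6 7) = (0 8 6 7 3 1)(2 10 14 4) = [8, 0, 10, 1, 2, 5, 7, 3, 6, 9, 14, 11, 12, 13, 4]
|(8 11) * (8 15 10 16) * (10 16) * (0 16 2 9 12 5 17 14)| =|(0 16 8 11 15 2 9 12 5 17 14)| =11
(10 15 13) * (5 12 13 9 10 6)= [0, 1, 2, 3, 4, 12, 5, 7, 8, 10, 15, 11, 13, 6, 14, 9]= (5 12 13 6)(9 10 15)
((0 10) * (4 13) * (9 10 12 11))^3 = ((0 12 11 9 10)(4 13))^3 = (0 9 12 10 11)(4 13)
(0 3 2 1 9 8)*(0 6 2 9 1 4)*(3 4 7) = [4, 1, 7, 9, 0, 5, 2, 3, 6, 8] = (0 4)(2 7 3 9 8 6)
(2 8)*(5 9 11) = [0, 1, 8, 3, 4, 9, 6, 7, 2, 11, 10, 5] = (2 8)(5 9 11)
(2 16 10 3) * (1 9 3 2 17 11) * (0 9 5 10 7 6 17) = (0 9 3)(1 5 10 2 16 7 6 17 11) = [9, 5, 16, 0, 4, 10, 17, 6, 8, 3, 2, 1, 12, 13, 14, 15, 7, 11]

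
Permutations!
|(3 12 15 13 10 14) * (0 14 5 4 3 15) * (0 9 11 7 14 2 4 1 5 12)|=|(0 2 4 3)(1 5)(7 14 15 13 10 12 9 11)|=8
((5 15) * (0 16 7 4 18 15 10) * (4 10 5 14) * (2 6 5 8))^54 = ((0 16 7 10)(2 6 5 8)(4 18 15 14))^54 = (0 7)(2 5)(4 15)(6 8)(10 16)(14 18)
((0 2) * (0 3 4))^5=(0 2 3 4)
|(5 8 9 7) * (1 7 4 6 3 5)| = |(1 7)(3 5 8 9 4 6)| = 6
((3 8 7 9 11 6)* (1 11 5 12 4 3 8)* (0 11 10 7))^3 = (0 8 6 11)(1 9 4 10 5 3 7 12)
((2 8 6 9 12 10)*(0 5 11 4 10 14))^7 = ((0 5 11 4 10 2 8 6 9 12 14))^7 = (0 6 4 14 8 11 12 2 5 9 10)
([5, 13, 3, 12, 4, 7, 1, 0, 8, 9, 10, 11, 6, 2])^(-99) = (1 3)(2 6)(12 13)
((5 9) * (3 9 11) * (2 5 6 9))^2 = (2 11)(3 5)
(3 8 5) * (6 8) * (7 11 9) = (3 6 8 5)(7 11 9) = [0, 1, 2, 6, 4, 3, 8, 11, 5, 7, 10, 9]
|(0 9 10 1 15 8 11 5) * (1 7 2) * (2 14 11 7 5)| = 28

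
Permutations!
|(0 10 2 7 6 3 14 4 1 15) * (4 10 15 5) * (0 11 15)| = 6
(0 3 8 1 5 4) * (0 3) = (1 5 4 3 8) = [0, 5, 2, 8, 3, 4, 6, 7, 1]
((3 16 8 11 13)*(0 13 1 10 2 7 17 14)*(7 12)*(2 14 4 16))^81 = (0 1 16 7 3 14 11 4 12 13 10 8 17 2) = ((0 13 3 2 12 7 17 4 16 8 11 1 10 14))^81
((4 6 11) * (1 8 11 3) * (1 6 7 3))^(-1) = (1 6 3 7 4 11 8)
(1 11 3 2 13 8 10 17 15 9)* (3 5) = [0, 11, 13, 2, 4, 3, 6, 7, 10, 1, 17, 5, 12, 8, 14, 9, 16, 15] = (1 11 5 3 2 13 8 10 17 15 9)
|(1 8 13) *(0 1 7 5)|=6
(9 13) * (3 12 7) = (3 12 7)(9 13) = [0, 1, 2, 12, 4, 5, 6, 3, 8, 13, 10, 11, 7, 9]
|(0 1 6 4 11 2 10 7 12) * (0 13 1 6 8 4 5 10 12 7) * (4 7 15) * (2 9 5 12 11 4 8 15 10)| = |(0 6 12 13 1 15 8 7 10)(2 11 9 5)| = 36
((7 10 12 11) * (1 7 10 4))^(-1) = ((1 7 4)(10 12 11))^(-1) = (1 4 7)(10 11 12)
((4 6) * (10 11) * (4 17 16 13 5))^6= (17)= ((4 6 17 16 13 5)(10 11))^6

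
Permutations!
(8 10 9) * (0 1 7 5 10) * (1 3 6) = (0 3 6 1 7 5 10 9 8) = [3, 7, 2, 6, 4, 10, 1, 5, 0, 8, 9]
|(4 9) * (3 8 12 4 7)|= |(3 8 12 4 9 7)|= 6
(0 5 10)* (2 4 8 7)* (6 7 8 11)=[5, 1, 4, 3, 11, 10, 7, 2, 8, 9, 0, 6]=(0 5 10)(2 4 11 6 7)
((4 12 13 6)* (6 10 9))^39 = (4 10)(6 13)(9 12)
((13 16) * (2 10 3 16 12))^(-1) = ((2 10 3 16 13 12))^(-1) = (2 12 13 16 3 10)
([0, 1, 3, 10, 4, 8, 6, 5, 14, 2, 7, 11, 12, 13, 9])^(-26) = [0, 1, 14, 9, 4, 10, 6, 3, 7, 8, 2, 11, 12, 13, 5]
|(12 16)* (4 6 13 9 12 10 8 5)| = |(4 6 13 9 12 16 10 8 5)| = 9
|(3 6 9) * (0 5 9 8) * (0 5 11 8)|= |(0 11 8 5 9 3 6)|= 7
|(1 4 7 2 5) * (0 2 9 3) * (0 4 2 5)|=4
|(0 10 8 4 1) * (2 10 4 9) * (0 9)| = 7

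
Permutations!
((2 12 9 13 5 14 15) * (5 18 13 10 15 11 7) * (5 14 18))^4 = (2 15 10 9 12)(5 18 13)(7 14 11) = ((2 12 9 10 15)(5 18 13)(7 14 11))^4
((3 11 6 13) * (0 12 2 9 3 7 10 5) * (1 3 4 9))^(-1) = ((0 12 2 1 3 11 6 13 7 10 5)(4 9))^(-1) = (0 5 10 7 13 6 11 3 1 2 12)(4 9)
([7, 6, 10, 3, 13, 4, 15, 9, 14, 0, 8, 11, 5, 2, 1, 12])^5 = (0 9 7)(1 4 14 5 8 12 10 15 2 6 13)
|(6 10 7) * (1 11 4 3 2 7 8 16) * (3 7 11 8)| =|(1 8 16)(2 11 4 7 6 10 3)| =21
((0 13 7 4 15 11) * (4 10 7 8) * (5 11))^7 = (15)(7 10)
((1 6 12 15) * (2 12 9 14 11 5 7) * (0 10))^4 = ((0 10)(1 6 9 14 11 5 7 2 12 15))^4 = (1 11 12 9 7)(2 6 5 15 14)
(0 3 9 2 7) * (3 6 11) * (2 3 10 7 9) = [6, 1, 9, 2, 4, 5, 11, 0, 8, 3, 7, 10] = (0 6 11 10 7)(2 9 3)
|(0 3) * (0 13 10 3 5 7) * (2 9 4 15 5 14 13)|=|(0 14 13 10 3 2 9 4 15 5 7)|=11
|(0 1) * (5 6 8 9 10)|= |(0 1)(5 6 8 9 10)|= 10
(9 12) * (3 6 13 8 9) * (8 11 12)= (3 6 13 11 12)(8 9)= [0, 1, 2, 6, 4, 5, 13, 7, 9, 8, 10, 12, 3, 11]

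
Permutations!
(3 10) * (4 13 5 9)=[0, 1, 2, 10, 13, 9, 6, 7, 8, 4, 3, 11, 12, 5]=(3 10)(4 13 5 9)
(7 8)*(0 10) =(0 10)(7 8) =[10, 1, 2, 3, 4, 5, 6, 8, 7, 9, 0]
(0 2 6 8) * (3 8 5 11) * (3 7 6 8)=(0 2 8)(5 11 7 6)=[2, 1, 8, 3, 4, 11, 5, 6, 0, 9, 10, 7]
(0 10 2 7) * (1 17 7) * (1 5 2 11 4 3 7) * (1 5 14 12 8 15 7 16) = (0 10 11 4 3 16 1 17 5 2 14 12 8 15 7) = [10, 17, 14, 16, 3, 2, 6, 0, 15, 9, 11, 4, 8, 13, 12, 7, 1, 5]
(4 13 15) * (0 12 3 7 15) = (0 12 3 7 15 4 13) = [12, 1, 2, 7, 13, 5, 6, 15, 8, 9, 10, 11, 3, 0, 14, 4]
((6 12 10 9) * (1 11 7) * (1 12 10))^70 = ((1 11 7 12)(6 10 9))^70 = (1 7)(6 10 9)(11 12)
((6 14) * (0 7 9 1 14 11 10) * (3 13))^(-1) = ((0 7 9 1 14 6 11 10)(3 13))^(-1) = (0 10 11 6 14 1 9 7)(3 13)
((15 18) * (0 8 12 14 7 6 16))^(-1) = (0 16 6 7 14 12 8)(15 18)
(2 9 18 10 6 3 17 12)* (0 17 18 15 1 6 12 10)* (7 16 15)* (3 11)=[17, 6, 9, 18, 4, 5, 11, 16, 8, 7, 12, 3, 2, 13, 14, 1, 15, 10, 0]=(0 17 10 12 2 9 7 16 15 1 6 11 3 18)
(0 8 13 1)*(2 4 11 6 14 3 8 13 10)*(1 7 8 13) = (0 1)(2 4 11 6 14 3 13 7 8 10) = [1, 0, 4, 13, 11, 5, 14, 8, 10, 9, 2, 6, 12, 7, 3]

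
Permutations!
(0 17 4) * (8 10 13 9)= (0 17 4)(8 10 13 9)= [17, 1, 2, 3, 0, 5, 6, 7, 10, 8, 13, 11, 12, 9, 14, 15, 16, 4]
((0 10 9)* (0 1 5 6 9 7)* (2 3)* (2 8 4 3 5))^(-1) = (0 7 10)(1 9 6 5 2)(3 4 8)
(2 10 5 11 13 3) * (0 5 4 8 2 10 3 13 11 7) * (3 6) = (13)(0 5 7)(2 6 3 10 4 8) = [5, 1, 6, 10, 8, 7, 3, 0, 2, 9, 4, 11, 12, 13]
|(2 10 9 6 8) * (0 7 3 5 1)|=5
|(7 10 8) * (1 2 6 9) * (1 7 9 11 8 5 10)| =14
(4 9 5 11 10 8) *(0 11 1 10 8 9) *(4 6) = (0 11 8 6 4)(1 10 9 5) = [11, 10, 2, 3, 0, 1, 4, 7, 6, 5, 9, 8]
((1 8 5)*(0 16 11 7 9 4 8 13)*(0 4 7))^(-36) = (16)(1 5 8 4 13)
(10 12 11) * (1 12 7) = (1 12 11 10 7) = [0, 12, 2, 3, 4, 5, 6, 1, 8, 9, 7, 10, 11]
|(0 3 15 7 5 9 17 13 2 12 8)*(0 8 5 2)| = |(0 3 15 7 2 12 5 9 17 13)| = 10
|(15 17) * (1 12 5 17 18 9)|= |(1 12 5 17 15 18 9)|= 7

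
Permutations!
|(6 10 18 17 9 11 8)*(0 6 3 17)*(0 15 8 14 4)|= 12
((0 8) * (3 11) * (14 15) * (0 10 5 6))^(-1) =(0 6 5 10 8)(3 11)(14 15) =((0 8 10 5 6)(3 11)(14 15))^(-1)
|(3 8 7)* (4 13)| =6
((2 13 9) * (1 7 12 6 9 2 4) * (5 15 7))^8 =((1 5 15 7 12 6 9 4)(2 13))^8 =(15)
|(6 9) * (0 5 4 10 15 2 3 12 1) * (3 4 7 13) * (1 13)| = 12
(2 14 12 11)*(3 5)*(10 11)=(2 14 12 10 11)(3 5)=[0, 1, 14, 5, 4, 3, 6, 7, 8, 9, 11, 2, 10, 13, 12]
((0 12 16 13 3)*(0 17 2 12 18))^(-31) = ((0 18)(2 12 16 13 3 17))^(-31) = (0 18)(2 17 3 13 16 12)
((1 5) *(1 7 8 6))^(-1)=((1 5 7 8 6))^(-1)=(1 6 8 7 5)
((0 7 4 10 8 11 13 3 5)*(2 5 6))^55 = ((0 7 4 10 8 11 13 3 6 2 5))^55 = (13)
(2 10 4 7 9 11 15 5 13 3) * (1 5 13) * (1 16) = [0, 5, 10, 2, 7, 16, 6, 9, 8, 11, 4, 15, 12, 3, 14, 13, 1] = (1 5 16)(2 10 4 7 9 11 15 13 3)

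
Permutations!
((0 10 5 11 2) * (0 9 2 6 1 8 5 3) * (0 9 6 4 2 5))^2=((0 10 3 9 5 11 4 2 6 1 8))^2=(0 3 5 4 6 8 10 9 11 2 1)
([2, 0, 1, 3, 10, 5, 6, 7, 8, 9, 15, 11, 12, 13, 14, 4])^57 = (15)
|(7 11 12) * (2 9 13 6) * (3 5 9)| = 6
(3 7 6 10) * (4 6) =(3 7 4 6 10) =[0, 1, 2, 7, 6, 5, 10, 4, 8, 9, 3]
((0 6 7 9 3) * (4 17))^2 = (17)(0 7 3 6 9)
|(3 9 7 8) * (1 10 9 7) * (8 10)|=|(1 8 3 7 10 9)|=6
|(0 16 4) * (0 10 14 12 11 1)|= 8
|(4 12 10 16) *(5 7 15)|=12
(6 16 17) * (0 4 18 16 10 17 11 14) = (0 4 18 16 11 14)(6 10 17) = [4, 1, 2, 3, 18, 5, 10, 7, 8, 9, 17, 14, 12, 13, 0, 15, 11, 6, 16]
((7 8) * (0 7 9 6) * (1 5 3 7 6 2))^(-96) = ((0 6)(1 5 3 7 8 9 2))^(-96) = (1 3 8 2 5 7 9)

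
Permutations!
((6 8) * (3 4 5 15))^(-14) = ((3 4 5 15)(6 8))^(-14) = (3 5)(4 15)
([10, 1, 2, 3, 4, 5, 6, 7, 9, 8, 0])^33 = [10, 1, 2, 3, 4, 5, 6, 7, 9, 8, 0]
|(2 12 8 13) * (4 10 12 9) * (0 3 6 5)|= |(0 3 6 5)(2 9 4 10 12 8 13)|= 28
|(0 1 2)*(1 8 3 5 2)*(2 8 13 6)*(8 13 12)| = 8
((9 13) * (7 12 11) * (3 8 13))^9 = ((3 8 13 9)(7 12 11))^9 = (3 8 13 9)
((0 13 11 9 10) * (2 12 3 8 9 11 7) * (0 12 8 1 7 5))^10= ((0 13 5)(1 7 2 8 9 10 12 3))^10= (0 13 5)(1 2 9 12)(3 7 8 10)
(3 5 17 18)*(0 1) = (0 1)(3 5 17 18) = [1, 0, 2, 5, 4, 17, 6, 7, 8, 9, 10, 11, 12, 13, 14, 15, 16, 18, 3]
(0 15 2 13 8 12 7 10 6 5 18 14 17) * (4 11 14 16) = [15, 1, 13, 3, 11, 18, 5, 10, 12, 9, 6, 14, 7, 8, 17, 2, 4, 0, 16] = (0 15 2 13 8 12 7 10 6 5 18 16 4 11 14 17)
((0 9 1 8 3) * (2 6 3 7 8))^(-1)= (0 3 6 2 1 9)(7 8)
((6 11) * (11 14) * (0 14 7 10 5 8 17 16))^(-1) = ((0 14 11 6 7 10 5 8 17 16))^(-1) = (0 16 17 8 5 10 7 6 11 14)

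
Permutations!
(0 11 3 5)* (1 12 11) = [1, 12, 2, 5, 4, 0, 6, 7, 8, 9, 10, 3, 11] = (0 1 12 11 3 5)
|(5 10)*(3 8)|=2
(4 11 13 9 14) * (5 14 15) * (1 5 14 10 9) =(1 5 10 9 15 14 4 11 13) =[0, 5, 2, 3, 11, 10, 6, 7, 8, 15, 9, 13, 12, 1, 4, 14]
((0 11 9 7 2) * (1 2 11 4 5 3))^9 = ((0 4 5 3 1 2)(7 11 9))^9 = (11)(0 3)(1 4)(2 5)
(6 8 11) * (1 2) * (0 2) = [2, 0, 1, 3, 4, 5, 8, 7, 11, 9, 10, 6] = (0 2 1)(6 8 11)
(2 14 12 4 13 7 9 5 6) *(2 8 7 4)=[0, 1, 14, 3, 13, 6, 8, 9, 7, 5, 10, 11, 2, 4, 12]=(2 14 12)(4 13)(5 6 8 7 9)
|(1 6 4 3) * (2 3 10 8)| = 7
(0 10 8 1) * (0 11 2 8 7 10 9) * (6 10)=(0 9)(1 11 2 8)(6 10 7)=[9, 11, 8, 3, 4, 5, 10, 6, 1, 0, 7, 2]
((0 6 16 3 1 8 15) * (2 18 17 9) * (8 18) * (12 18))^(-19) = (0 12 8 3 9 6 18 15 1 2 16 17)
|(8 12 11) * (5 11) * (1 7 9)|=12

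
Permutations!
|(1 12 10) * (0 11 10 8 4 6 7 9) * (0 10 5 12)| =|(0 11 5 12 8 4 6 7 9 10 1)| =11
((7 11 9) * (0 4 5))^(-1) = (0 5 4)(7 9 11)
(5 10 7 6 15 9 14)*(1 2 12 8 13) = (1 2 12 8 13)(5 10 7 6 15 9 14) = [0, 2, 12, 3, 4, 10, 15, 6, 13, 14, 7, 11, 8, 1, 5, 9]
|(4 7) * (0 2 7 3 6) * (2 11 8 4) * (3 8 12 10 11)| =6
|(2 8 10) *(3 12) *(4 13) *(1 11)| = 6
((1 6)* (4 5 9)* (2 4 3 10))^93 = ((1 6)(2 4 5 9 3 10))^93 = (1 6)(2 9)(3 4)(5 10)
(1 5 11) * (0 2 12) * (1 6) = (0 2 12)(1 5 11 6) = [2, 5, 12, 3, 4, 11, 1, 7, 8, 9, 10, 6, 0]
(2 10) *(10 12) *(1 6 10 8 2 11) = [0, 6, 12, 3, 4, 5, 10, 7, 2, 9, 11, 1, 8] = (1 6 10 11)(2 12 8)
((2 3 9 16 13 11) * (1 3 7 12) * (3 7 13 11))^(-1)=((1 7 12)(2 13 3 9 16 11))^(-1)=(1 12 7)(2 11 16 9 3 13)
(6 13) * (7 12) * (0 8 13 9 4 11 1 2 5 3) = [8, 2, 5, 0, 11, 3, 9, 12, 13, 4, 10, 1, 7, 6] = (0 8 13 6 9 4 11 1 2 5 3)(7 12)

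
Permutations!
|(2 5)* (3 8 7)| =6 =|(2 5)(3 8 7)|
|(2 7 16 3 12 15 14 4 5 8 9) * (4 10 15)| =|(2 7 16 3 12 4 5 8 9)(10 15 14)| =9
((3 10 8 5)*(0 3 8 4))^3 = (0 4 10 3)(5 8)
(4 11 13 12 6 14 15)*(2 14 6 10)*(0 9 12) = (0 9 12 10 2 14 15 4 11 13) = [9, 1, 14, 3, 11, 5, 6, 7, 8, 12, 2, 13, 10, 0, 15, 4]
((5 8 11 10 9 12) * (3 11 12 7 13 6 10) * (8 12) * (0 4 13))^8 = (0 4 13 6 10 9 7)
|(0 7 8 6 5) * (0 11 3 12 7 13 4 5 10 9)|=12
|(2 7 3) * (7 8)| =|(2 8 7 3)| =4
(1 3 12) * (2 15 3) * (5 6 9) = (1 2 15 3 12)(5 6 9) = [0, 2, 15, 12, 4, 6, 9, 7, 8, 5, 10, 11, 1, 13, 14, 3]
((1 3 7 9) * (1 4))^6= ((1 3 7 9 4))^6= (1 3 7 9 4)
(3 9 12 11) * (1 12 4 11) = (1 12)(3 9 4 11) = [0, 12, 2, 9, 11, 5, 6, 7, 8, 4, 10, 3, 1]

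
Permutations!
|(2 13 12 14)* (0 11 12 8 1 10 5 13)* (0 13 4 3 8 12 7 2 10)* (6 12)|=14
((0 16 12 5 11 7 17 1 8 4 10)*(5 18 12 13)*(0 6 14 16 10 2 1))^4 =(18)(0 16 7 6 5)(10 13 17 14 11)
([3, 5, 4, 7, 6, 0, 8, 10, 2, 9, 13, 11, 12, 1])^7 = [0, 1, 8, 3, 2, 5, 4, 7, 6, 9, 10, 11, 12, 13]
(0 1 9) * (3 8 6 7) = (0 1 9)(3 8 6 7) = [1, 9, 2, 8, 4, 5, 7, 3, 6, 0]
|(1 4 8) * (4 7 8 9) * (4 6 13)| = |(1 7 8)(4 9 6 13)| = 12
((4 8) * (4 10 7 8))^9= (10)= ((7 8 10))^9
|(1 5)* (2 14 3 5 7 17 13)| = 8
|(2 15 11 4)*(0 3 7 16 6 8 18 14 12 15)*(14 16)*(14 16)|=|(0 3 7 16 6 8 18 14 12 15 11 4 2)|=13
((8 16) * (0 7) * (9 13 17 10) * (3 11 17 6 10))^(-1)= (0 7)(3 17 11)(6 13 9 10)(8 16)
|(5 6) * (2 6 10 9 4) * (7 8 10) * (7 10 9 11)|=|(2 6 5 10 11 7 8 9 4)|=9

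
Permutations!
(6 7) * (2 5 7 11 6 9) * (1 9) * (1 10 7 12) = (1 9 2 5 12)(6 11)(7 10) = [0, 9, 5, 3, 4, 12, 11, 10, 8, 2, 7, 6, 1]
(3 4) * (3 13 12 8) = (3 4 13 12 8) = [0, 1, 2, 4, 13, 5, 6, 7, 3, 9, 10, 11, 8, 12]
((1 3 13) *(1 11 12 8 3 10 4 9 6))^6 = ((1 10 4 9 6)(3 13 11 12 8))^6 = (1 10 4 9 6)(3 13 11 12 8)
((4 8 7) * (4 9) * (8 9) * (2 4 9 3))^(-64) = ((9)(2 4 3)(7 8))^(-64) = (9)(2 3 4)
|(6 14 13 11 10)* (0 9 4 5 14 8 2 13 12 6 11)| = 10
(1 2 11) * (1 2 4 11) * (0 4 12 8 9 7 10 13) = (0 4 11 2 1 12 8 9 7 10 13) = [4, 12, 1, 3, 11, 5, 6, 10, 9, 7, 13, 2, 8, 0]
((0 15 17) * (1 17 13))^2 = (0 13 17 15 1)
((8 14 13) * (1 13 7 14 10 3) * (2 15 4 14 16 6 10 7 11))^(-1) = (1 3 10 6 16 7 8 13)(2 11 14 4 15)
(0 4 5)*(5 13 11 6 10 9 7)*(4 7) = (0 7 5)(4 13 11 6 10 9) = [7, 1, 2, 3, 13, 0, 10, 5, 8, 4, 9, 6, 12, 11]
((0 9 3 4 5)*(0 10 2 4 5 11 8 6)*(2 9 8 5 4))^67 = ((0 8 6)(3 4 11 5 10 9))^67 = (0 8 6)(3 4 11 5 10 9)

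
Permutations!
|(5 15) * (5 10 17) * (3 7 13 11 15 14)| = |(3 7 13 11 15 10 17 5 14)| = 9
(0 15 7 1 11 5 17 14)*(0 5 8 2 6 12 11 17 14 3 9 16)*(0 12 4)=(0 15 7 1 17 3 9 16 12 11 8 2 6 4)(5 14)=[15, 17, 6, 9, 0, 14, 4, 1, 2, 16, 10, 8, 11, 13, 5, 7, 12, 3]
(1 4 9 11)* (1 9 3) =(1 4 3)(9 11) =[0, 4, 2, 1, 3, 5, 6, 7, 8, 11, 10, 9]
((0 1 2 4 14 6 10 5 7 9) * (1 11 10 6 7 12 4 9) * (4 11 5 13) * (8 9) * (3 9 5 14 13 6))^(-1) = (0 9 3 6 10 11 12 5 8 2 1 7 14)(4 13)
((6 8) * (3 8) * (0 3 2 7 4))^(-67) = ((0 3 8 6 2 7 4))^(-67) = (0 6 4 8 7 3 2)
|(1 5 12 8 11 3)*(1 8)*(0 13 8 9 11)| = |(0 13 8)(1 5 12)(3 9 11)| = 3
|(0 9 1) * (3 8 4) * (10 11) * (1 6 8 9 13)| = 30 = |(0 13 1)(3 9 6 8 4)(10 11)|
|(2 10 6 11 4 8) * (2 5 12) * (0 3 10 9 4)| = |(0 3 10 6 11)(2 9 4 8 5 12)| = 30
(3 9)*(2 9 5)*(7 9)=(2 7 9 3 5)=[0, 1, 7, 5, 4, 2, 6, 9, 8, 3]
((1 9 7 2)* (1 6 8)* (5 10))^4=((1 9 7 2 6 8)(5 10))^4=(10)(1 6 7)(2 9 8)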